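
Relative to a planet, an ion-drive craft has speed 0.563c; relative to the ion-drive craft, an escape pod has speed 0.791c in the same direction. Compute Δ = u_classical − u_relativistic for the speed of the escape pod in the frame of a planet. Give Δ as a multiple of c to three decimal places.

Δ = 0.417c

Galilean: u_cl = 0.791 + 0.563 = 1.3540.
Relativistic: u_rel = (0.791 + 0.563) / (1 + 0.791·0.563) = 1.3540/1.4453 = 0.9368.
Δ = 1.3540 − 0.9368 = 0.4172.
(The classical prediction exceeds c; the relativistic result does not.)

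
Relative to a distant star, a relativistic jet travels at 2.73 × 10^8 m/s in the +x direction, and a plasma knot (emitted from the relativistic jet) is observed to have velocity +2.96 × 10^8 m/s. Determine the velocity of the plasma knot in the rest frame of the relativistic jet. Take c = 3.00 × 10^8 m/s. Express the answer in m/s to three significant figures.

v = 0.910c, u = 0.987c.
Invert the composition law: u' = (u − v)/(1 − uv/c²).
u' = (0.987 − 0.910) / (1 − (0.987)(0.910)) = 0.0767/0.1021 = 0.7507.
u' = 0.7507 × 3.00 × 10^8 m/s.

+2.25 × 10^8 m/s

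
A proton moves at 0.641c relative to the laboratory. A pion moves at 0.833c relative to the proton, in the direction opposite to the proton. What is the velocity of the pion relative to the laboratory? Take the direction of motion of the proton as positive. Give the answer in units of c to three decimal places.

With v = 0.641 and u' = -0.833 (in units of c),
u = (u' + v)/(1 + u'v/c²):
u = (-0.833 + 0.641) / (1 + (-0.833)·0.641) = -0.1920/0.4660 = -0.4120

-0.412c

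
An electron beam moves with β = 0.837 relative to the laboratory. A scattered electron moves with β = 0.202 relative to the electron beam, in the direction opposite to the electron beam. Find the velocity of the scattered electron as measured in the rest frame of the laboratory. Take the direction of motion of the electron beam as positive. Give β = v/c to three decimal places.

β = +0.764

With v = 0.837 and u' = -0.202 (in units of c),
u = (u' + v)/(1 + u'v/c²):
u = (-0.202 + 0.837) / (1 + (-0.202)·0.837) = 0.6350/0.8309 = 0.7642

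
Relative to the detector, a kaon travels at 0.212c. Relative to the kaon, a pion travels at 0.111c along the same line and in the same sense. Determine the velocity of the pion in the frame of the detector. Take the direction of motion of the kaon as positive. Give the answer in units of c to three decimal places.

With v = 0.212 and u' = 0.111 (in units of c),
u = (u' + v)/(1 + u'v/c²):
u = (0.111 + 0.212) / (1 + 0.111·0.212) = 0.3230/1.0235 = 0.3156

0.316c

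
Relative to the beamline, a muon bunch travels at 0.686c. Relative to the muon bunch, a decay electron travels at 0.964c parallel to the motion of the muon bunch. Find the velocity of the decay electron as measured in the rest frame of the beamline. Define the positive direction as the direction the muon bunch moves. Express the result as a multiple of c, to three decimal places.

With v = 0.686 and u' = 0.964 (in units of c),
u = (u' + v)/(1 + u'v/c²):
u = (0.964 + 0.686) / (1 + 0.964·0.686) = 1.6500/1.6613 = 0.9932

0.993c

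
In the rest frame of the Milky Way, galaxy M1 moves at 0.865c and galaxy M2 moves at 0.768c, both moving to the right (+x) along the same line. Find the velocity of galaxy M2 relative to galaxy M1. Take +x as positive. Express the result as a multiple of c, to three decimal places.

β_A = 0.865, β_B = 0.768.
Transform to A's frame with the inverse velocity-addition law: u' = (u − v)/(1 − uv/c²), taking u = β_B and v = β_A.
u' = (0.768 − 0.865) / (1 − (0.865)(0.768)) = -0.0970/0.3357 = -0.2890.

-0.289c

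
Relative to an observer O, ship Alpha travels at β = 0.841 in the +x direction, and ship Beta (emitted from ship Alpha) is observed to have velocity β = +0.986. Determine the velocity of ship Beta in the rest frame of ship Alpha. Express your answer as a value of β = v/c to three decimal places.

Invert the composition law: u' = (u − v)/(1 − uv/c²).
u' = (0.986 − 0.841) / (1 − (0.986)(0.841)) = 0.1450/0.1708 = 0.8491.

β = +0.849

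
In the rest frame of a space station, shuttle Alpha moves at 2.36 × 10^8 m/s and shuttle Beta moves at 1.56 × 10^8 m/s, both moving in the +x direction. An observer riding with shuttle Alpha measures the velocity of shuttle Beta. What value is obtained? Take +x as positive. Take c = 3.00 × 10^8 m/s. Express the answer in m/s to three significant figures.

β_A = 0.787, β_B = 0.520 (dividing each by c = 3.00 × 10^8 m/s).
Transform to A's frame with the inverse velocity-addition law: u' = (u − v)/(1 − uv/c²), taking u = β_B and v = β_A.
u' = (0.520 − 0.787) / (1 − (0.787)(0.520)) = -0.2667/0.5909 = -0.4513.
u' = -0.4513 × 3.00 × 10^8 m/s.

-1.35 × 10^8 m/s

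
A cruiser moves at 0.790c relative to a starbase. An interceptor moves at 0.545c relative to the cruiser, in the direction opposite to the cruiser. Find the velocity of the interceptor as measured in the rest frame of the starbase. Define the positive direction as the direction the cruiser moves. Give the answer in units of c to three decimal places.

With v = 0.790 and u' = -0.545 (in units of c),
u = (u' + v)/(1 + u'v/c²):
u = (-0.545 + 0.790) / (1 + (-0.545)·0.790) = 0.2450/0.5695 = 0.4302
(Galilean addition would give +0.245c.)

+0.430c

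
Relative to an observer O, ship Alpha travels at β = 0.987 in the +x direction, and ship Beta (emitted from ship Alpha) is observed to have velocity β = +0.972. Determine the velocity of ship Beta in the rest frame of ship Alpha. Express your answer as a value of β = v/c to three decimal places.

β = -0.369

Invert the composition law: u' = (u − v)/(1 − uv/c²).
u' = (0.972 − 0.987) / (1 − (0.972)(0.987)) = -0.0150/0.0406 = -0.3691.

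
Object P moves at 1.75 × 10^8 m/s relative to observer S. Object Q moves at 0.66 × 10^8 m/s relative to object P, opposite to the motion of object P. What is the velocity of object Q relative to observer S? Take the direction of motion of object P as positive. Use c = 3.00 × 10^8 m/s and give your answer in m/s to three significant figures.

In units of c (dividing by 3.00 × 10^8 m/s): v = 0.583, u' = -0.220.
u = (u' + v)/(1 + u'v/c²):
u = (-0.220 + 0.583) / (1 + (-0.220)·0.583) = 0.3633/0.8717 = 0.4168
Converting back: u = 0.4168 × 3.00 × 10^8 m/s.

+1.25 × 10^8 m/s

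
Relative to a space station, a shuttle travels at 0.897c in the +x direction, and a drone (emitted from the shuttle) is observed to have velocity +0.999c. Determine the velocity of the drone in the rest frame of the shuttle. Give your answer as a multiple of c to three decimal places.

+0.982c

Invert the composition law: u' = (u − v)/(1 − uv/c²).
u' = (0.999 − 0.897) / (1 − (0.999)(0.897)) = 0.1020/0.1039 = 0.9817.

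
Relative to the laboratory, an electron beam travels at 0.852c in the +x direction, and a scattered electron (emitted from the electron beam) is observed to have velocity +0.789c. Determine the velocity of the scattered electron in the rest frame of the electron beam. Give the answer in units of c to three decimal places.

Invert the composition law: u' = (u − v)/(1 − uv/c²).
u' = (0.789 − 0.852) / (1 − (0.789)(0.852)) = -0.0630/0.3278 = -0.1922.

-0.192c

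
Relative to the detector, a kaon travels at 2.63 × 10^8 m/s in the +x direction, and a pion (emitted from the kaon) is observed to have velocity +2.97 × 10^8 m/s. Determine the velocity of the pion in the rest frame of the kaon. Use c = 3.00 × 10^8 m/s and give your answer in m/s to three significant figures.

+2.57 × 10^8 m/s

v = 0.877c, u = 0.990c.
Invert the composition law: u' = (u − v)/(1 − uv/c²).
u' = (0.990 − 0.877) / (1 − (0.990)(0.877)) = 0.1133/0.1321 = 0.8579.
u' = 0.8579 × 3.00 × 10^8 m/s.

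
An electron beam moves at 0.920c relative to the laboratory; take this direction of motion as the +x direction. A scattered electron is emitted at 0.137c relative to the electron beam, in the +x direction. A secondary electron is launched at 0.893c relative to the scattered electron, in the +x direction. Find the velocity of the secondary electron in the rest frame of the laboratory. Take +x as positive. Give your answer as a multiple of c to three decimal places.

Apply u = (u' + v)/(1 + u'v/c²) successively, working outward toward the laboratory.
Start: velocity of the electron beam relative to the laboratory = 0.9200c.
Compose with the scattered electron (u' = 0.137 in the electron beam frame): u_1 = (0.137 + 0.920) / (1 + 0.137·0.920) = 1.0570/1.1260 = 0.9387.
Compose with the secondary electron (u' = 0.893 in the scattered electron frame): u_2 = (0.893 + 0.939) / (1 + 0.893·0.939) = 1.8317/1.8382 = 0.9964.

0.996c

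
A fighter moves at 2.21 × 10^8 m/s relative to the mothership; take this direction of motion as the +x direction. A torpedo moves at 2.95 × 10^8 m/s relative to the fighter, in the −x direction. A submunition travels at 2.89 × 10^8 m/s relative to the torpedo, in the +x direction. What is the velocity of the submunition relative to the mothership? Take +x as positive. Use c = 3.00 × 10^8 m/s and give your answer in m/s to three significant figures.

+1.49 × 10^8 m/s

Apply u = (u' + v)/(1 + u'v/c²) successively, working outward toward the mothership.
(Dividing each given speed by c = 3.00 × 10^8 m/s to work in units of c.)
Start: velocity of the fighter relative to the mothership = 0.7367c.
Compose with the torpedo (u' = -0.983 in the fighter frame): u_1 = (-0.983 + 0.737) / (1 + (-0.983)·0.737) = -0.2467/0.2756 = -0.8950.
Compose with the submunition (u' = 0.963 in the torpedo frame): u_2 = (0.963 + (-0.895)) / (1 + 0.963·(-0.895)) = 0.0684/0.1378 = 0.4959.
So u = 0.4959 × 3.00 × 10^8 m/s.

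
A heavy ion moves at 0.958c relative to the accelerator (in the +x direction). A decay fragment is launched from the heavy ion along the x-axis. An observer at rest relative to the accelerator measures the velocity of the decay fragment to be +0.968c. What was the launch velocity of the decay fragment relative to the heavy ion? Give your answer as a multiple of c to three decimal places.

Invert the composition law: u' = (u − v)/(1 − uv/c²).
u' = (0.968 − 0.958) / (1 − (0.968)(0.958)) = 0.0100/0.0727 = 0.1376.

+0.138c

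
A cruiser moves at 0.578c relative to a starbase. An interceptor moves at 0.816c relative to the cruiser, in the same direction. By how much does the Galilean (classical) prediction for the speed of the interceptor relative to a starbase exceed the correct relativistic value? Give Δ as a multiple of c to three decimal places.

Galilean: u_cl = 0.816 + 0.578 = 1.3940.
Relativistic: u_rel = (0.816 + 0.578) / (1 + 0.816·0.578) = 1.3940/1.4716 = 0.9472.
Δ = 1.3940 − 0.9472 = 0.4468.
(The classical prediction exceeds c; the relativistic result does not.)

Δ = 0.447c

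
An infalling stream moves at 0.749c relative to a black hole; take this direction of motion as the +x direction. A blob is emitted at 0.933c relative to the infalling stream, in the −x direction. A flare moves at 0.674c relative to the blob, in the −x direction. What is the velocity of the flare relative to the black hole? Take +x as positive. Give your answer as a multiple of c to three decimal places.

-0.910c

Apply u = (u' + v)/(1 + u'v/c²) successively, working outward toward the black hole.
Start: velocity of the infalling stream relative to the black hole = 0.7490c.
Compose with the blob (u' = -0.933 in the infalling stream frame): u_1 = (-0.933 + 0.749) / (1 + (-0.933)·0.749) = -0.1840/0.3012 = -0.6109.
Compose with the flare (u' = -0.674 in the blob frame): u_2 = (-0.674 + (-0.611)) / (1 + (-0.674)·(-0.611)) = -1.2849/1.4118 = -0.9102.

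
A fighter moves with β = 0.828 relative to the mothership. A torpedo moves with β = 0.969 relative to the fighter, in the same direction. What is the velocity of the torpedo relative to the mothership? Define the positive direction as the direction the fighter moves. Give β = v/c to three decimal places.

With v = 0.828 and u' = 0.969 (in units of c),
u = (u' + v)/(1 + u'v/c²):
u = (0.969 + 0.828) / (1 + 0.969·0.828) = 1.7970/1.8023 = 0.9970

β = 0.997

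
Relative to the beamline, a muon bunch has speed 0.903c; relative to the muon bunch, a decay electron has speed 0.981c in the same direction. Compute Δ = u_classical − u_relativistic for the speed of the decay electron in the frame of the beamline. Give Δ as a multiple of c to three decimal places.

Δ = 0.885c

Galilean: u_cl = 0.981 + 0.903 = 1.8840.
Relativistic: u_rel = (0.981 + 0.903) / (1 + 0.981·0.903) = 1.8840/1.8858 = 0.9990.
Δ = 1.8840 − 0.9990 = 0.8850.
(The classical prediction exceeds c; the relativistic result does not.)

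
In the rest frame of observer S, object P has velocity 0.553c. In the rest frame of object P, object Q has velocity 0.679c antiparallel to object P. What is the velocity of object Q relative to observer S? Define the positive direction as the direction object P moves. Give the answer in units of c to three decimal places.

With v = 0.553 and u' = -0.679 (in units of c),
u = (u' + v)/(1 + u'v/c²):
u = (-0.679 + 0.553) / (1 + (-0.679)·0.553) = -0.1260/0.6245 = -0.2018

-0.202c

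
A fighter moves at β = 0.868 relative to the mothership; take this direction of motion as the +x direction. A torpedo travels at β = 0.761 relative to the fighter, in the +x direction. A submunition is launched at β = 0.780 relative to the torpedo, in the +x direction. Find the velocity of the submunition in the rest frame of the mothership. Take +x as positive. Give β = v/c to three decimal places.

Apply u = (u' + v)/(1 + u'v/c²) successively, working outward toward the mothership.
Start: velocity of the fighter relative to the mothership = 0.8680c.
Compose with the torpedo (u' = 0.761 in the fighter frame): u_1 = (0.761 + 0.868) / (1 + 0.761·0.868) = 1.6290/1.6605 = 0.9810.
Compose with the submunition (u' = 0.780 in the torpedo frame): u_2 = (0.780 + 0.981) / (1 + 0.780·0.981) = 1.7610/1.7652 = 0.9976.

β = 0.998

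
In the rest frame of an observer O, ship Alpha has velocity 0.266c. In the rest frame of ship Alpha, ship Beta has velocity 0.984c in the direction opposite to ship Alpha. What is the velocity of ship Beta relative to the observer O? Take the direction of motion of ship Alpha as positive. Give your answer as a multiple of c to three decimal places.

-0.973c

With v = 0.266 and u' = -0.984 (in units of c),
u = (u' + v)/(1 + u'v/c²):
u = (-0.984 + 0.266) / (1 + (-0.984)·0.266) = -0.7180/0.7383 = -0.9726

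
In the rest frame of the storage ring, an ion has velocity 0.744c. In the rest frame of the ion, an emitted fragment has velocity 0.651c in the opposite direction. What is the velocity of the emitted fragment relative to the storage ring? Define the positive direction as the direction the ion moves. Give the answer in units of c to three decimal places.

With v = 0.744 and u' = -0.651 (in units of c),
u = (u' + v)/(1 + u'v/c²):
u = (-0.651 + 0.744) / (1 + (-0.651)·0.744) = 0.0930/0.5157 = 0.1804

+0.180c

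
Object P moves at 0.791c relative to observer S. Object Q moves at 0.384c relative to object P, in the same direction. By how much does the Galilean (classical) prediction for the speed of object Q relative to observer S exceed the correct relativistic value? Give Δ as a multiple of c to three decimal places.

Δ = 0.274c

Galilean: u_cl = 0.384 + 0.791 = 1.1750.
Relativistic: u_rel = (0.384 + 0.791) / (1 + 0.384·0.791) = 1.1750/1.3037 = 0.9013.
Δ = 1.1750 − 0.9013 = 0.2737.
(The classical prediction exceeds c; the relativistic result does not.)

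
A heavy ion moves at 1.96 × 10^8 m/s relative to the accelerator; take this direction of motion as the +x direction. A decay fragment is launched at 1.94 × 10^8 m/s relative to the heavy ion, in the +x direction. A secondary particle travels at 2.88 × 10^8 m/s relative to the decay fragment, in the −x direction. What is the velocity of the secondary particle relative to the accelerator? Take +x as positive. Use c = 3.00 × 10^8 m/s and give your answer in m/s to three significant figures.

Apply u = (u' + v)/(1 + u'v/c²) successively, working outward toward the accelerator.
(Dividing each given speed by c = 3.00 × 10^8 m/s to work in units of c.)
Start: velocity of the heavy ion relative to the accelerator = 0.6533c.
Compose with the decay fragment (u' = 0.647 in the heavy ion frame): u_1 = (0.647 + 0.653) / (1 + 0.647·0.653) = 1.3000/1.4225 = 0.9139.
Compose with the secondary particle (u' = -0.960 in the decay fragment frame): u_2 = (-0.960 + 0.914) / (1 + (-0.960)·0.914) = -0.0461/0.1227 = -0.3759.
So u = -0.3759 × 3.00 × 10^8 m/s.

-1.13 × 10^8 m/s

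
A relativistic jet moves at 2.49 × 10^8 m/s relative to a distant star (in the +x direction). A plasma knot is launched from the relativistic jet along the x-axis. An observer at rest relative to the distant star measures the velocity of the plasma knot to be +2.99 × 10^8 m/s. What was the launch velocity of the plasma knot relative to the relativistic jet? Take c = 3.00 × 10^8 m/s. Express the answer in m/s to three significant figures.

v = 0.830c, u = 0.997c.
Invert the composition law: u' = (u − v)/(1 − uv/c²).
u' = (0.997 − 0.830) / (1 − (0.997)(0.830)) = 0.1667/0.1728 = 0.9647.
u' = 0.9647 × 3.00 × 10^8 m/s.

+2.89 × 10^8 m/s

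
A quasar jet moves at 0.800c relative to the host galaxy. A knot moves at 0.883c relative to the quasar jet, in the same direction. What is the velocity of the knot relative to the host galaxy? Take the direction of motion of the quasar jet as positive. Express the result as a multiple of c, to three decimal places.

0.986c

With v = 0.800 and u' = 0.883 (in units of c),
u = (u' + v)/(1 + u'v/c²):
u = (0.883 + 0.800) / (1 + 0.883·0.800) = 1.6830/1.7064 = 0.9863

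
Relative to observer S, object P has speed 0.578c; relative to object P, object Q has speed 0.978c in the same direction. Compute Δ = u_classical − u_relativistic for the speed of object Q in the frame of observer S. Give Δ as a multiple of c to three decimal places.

Galilean: u_cl = 0.978 + 0.578 = 1.5560.
Relativistic: u_rel = (0.978 + 0.578) / (1 + 0.978·0.578) = 1.5560/1.5653 = 0.9941.
Δ = 1.5560 − 0.9941 = 0.5619.
(The classical prediction exceeds c; the relativistic result does not.)

Δ = 0.562c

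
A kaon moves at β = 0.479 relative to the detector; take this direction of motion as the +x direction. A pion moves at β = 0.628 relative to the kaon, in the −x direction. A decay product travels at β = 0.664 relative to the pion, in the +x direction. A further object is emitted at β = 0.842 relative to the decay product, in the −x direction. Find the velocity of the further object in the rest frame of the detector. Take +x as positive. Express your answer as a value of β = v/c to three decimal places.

β = -0.568

Apply u = (u' + v)/(1 + u'v/c²) successively, working outward toward the detector.
Start: velocity of the kaon relative to the detector = 0.4790c.
Compose with the pion (u' = -0.628 in the kaon frame): u_1 = (-0.628 + 0.479) / (1 + (-0.628)·0.479) = -0.1490/0.6992 = -0.2131.
Compose with the decay product (u' = 0.664 in the pion frame): u_2 = (0.664 + (-0.213)) / (1 + 0.664·(-0.213)) = 0.4509/0.8585 = 0.5252.
Compose with the further object (u' = -0.842 in the decay product frame): u_3 = (-0.842 + 0.525) / (1 + (-0.842)·0.525) = -0.3168/0.5578 = -0.5680.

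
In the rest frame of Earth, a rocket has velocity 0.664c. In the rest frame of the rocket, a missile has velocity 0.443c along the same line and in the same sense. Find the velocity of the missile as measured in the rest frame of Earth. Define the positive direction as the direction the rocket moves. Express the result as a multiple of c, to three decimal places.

0.855c

With v = 0.664 and u' = 0.443 (in units of c),
u = (u' + v)/(1 + u'v/c²):
u = (0.443 + 0.664) / (1 + 0.443·0.664) = 1.1070/1.2942 = 0.8554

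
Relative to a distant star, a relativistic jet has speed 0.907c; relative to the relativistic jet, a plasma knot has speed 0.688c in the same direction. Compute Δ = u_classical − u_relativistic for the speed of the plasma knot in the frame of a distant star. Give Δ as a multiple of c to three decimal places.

Galilean: u_cl = 0.688 + 0.907 = 1.5950.
Relativistic: u_rel = (0.688 + 0.907) / (1 + 0.688·0.907) = 1.5950/1.6240 = 0.9821.
Δ = 1.5950 − 0.9821 = 0.6129.
(The classical prediction exceeds c; the relativistic result does not.)

Δ = 0.613c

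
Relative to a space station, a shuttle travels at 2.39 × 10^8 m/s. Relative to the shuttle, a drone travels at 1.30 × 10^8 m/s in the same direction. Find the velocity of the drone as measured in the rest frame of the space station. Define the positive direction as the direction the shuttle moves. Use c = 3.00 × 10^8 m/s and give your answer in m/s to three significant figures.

In units of c (dividing by 3.00 × 10^8 m/s): v = 0.797, u' = 0.433.
u = (u' + v)/(1 + u'v/c²):
u = (0.433 + 0.797) / (1 + 0.433·0.797) = 1.2300/1.3452 = 0.9143
Converting back: u = 0.9143 × 3.00 × 10^8 m/s.

2.74 × 10^8 m/s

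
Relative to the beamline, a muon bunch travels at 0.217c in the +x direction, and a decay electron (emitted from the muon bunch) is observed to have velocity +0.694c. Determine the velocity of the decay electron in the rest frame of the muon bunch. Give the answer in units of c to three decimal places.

Invert the composition law: u' = (u − v)/(1 − uv/c²).
u' = (0.694 − 0.217) / (1 − (0.694)(0.217)) = 0.4770/0.8494 = 0.5616.

+0.562c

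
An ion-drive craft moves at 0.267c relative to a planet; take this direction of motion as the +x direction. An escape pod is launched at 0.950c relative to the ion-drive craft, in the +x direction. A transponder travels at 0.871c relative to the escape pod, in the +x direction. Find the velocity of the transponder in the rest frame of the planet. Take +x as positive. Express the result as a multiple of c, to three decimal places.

Apply u = (u' + v)/(1 + u'v/c²) successively, working outward toward the planet.
Start: velocity of the ion-drive craft relative to the planet = 0.2670c.
Compose with the escape pod (u' = 0.950 in the ion-drive craft frame): u_1 = (0.950 + 0.267) / (1 + 0.950·0.267) = 1.2170/1.2536 = 0.9708.
Compose with the transponder (u' = 0.871 in the escape pod frame): u_2 = (0.871 + 0.971) / (1 + 0.871·0.971) = 1.8418/1.8455 = 0.9980.

0.998c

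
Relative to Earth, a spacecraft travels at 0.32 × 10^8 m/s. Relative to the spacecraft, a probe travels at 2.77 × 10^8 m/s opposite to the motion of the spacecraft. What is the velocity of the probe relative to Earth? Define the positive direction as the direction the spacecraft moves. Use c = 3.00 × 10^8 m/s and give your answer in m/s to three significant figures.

In units of c (dividing by 3.00 × 10^8 m/s): v = 0.107, u' = -0.923.
u = (u' + v)/(1 + u'v/c²):
u = (-0.923 + 0.107) / (1 + (-0.923)·0.107) = -0.8167/0.9015 = -0.9059
Converting back: u = -0.9059 × 3.00 × 10^8 m/s.

-2.72 × 10^8 m/s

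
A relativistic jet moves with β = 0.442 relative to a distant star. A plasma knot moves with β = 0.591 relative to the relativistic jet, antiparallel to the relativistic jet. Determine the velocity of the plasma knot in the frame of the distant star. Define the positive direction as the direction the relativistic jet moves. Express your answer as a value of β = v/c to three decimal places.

β = -0.202

With v = 0.442 and u' = -0.591 (in units of c),
u = (u' + v)/(1 + u'v/c²):
u = (-0.591 + 0.442) / (1 + (-0.591)·0.442) = -0.1490/0.7388 = -0.2017
(Galilean addition would give -0.149c.)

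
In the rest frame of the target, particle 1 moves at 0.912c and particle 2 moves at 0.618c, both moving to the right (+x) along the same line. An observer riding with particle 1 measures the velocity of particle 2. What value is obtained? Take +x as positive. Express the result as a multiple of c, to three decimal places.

-0.674c

β_A = 0.912, β_B = 0.618.
Transform to A's frame with the inverse velocity-addition law: u' = (u − v)/(1 − uv/c²), taking u = β_B and v = β_A.
u' = (0.618 − 0.912) / (1 − (0.912)(0.618)) = -0.2940/0.4364 = -0.6737.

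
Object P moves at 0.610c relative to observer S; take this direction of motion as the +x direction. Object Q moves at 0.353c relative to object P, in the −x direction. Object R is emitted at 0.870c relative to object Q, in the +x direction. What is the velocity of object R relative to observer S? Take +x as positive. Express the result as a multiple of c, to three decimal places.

+0.932c

Apply u = (u' + v)/(1 + u'v/c²) successively, working outward toward observer S.
Start: velocity of object P relative to observer S = 0.6100c.
Compose with object Q (u' = -0.353 in object P frame): u_1 = (-0.353 + 0.610) / (1 + (-0.353)·0.610) = 0.2570/0.7847 = 0.3275.
Compose with object R (u' = 0.870 in object Q frame): u_2 = (0.870 + 0.328) / (1 + 0.870·0.328) = 1.1975/1.2849 = 0.9320.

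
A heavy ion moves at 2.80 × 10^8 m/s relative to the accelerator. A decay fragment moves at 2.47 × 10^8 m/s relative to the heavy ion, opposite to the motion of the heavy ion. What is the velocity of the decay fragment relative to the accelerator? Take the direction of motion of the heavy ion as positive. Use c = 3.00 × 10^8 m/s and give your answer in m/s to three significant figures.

In units of c (dividing by 3.00 × 10^8 m/s): v = 0.933, u' = -0.823.
u = (u' + v)/(1 + u'v/c²):
u = (-0.823 + 0.933) / (1 + (-0.823)·0.933) = 0.1100/0.2316 = 0.4750
(Galilean addition would give +0.110c.)
Converting back: u = 0.4750 × 3.00 × 10^8 m/s.

+1.43 × 10^8 m/s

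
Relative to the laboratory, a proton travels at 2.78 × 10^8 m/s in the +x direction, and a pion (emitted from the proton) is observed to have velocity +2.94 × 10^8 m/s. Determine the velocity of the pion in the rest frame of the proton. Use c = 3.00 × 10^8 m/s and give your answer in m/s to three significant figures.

v = 0.927c, u = 0.980c.
Invert the composition law: u' = (u − v)/(1 − uv/c²).
u' = (0.980 − 0.927) / (1 − (0.980)(0.927)) = 0.0533/0.0919 = 0.5806.
u' = 0.5806 × 3.00 × 10^8 m/s.

+1.74 × 10^8 m/s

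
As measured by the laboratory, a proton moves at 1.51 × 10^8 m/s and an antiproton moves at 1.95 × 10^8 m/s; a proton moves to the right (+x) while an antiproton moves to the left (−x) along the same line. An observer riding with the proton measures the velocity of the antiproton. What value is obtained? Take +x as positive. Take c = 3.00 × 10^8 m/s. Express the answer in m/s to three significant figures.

β_A = 0.503, β_B = -0.650 (dividing each by c = 3.00 × 10^8 m/s).
Transform to A's frame with the inverse velocity-addition law: u' = (u − v)/(1 − uv/c²), taking u = β_B and v = β_A.
u' = (-0.650 − 0.503) / (1 − (0.503)(-0.650)) = -1.1533/1.3272 = -0.8690.
u' = -0.8690 × 3.00 × 10^8 m/s.

-2.61 × 10^8 m/s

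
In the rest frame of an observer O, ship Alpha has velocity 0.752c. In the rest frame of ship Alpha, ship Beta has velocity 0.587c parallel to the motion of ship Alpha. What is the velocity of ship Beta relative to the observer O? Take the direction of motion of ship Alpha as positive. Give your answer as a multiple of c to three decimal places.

0.929c

With v = 0.752 and u' = 0.587 (in units of c),
u = (u' + v)/(1 + u'v/c²):
u = (0.587 + 0.752) / (1 + 0.587·0.752) = 1.3390/1.4414 = 0.9289
(Galilean addition would give +1.339c, exceeding c.)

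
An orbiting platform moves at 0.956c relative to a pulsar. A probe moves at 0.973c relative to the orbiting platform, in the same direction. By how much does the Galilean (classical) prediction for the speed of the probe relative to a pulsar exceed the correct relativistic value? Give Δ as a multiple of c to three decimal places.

Galilean: u_cl = 0.973 + 0.956 = 1.9290.
Relativistic: u_rel = (0.973 + 0.956) / (1 + 0.973·0.956) = 1.9290/1.9302 = 0.9994.
Δ = 1.9290 − 0.9994 = 0.9296.
(The classical prediction exceeds c; the relativistic result does not.)

Δ = 0.930c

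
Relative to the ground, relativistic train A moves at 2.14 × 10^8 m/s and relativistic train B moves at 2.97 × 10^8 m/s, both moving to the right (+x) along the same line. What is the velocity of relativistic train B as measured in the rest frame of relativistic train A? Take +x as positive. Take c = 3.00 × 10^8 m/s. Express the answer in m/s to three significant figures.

β_A = 0.713, β_B = 0.990 (dividing each by c = 3.00 × 10^8 m/s).
Transform to A's frame with the inverse velocity-addition law: u' = (u − v)/(1 − uv/c²), taking u = β_B and v = β_A.
u' = (0.990 − 0.713) / (1 − (0.713)(0.990)) = 0.2767/0.2938 = 0.9417.
u' = 0.9417 × 3.00 × 10^8 m/s.

+2.83 × 10^8 m/s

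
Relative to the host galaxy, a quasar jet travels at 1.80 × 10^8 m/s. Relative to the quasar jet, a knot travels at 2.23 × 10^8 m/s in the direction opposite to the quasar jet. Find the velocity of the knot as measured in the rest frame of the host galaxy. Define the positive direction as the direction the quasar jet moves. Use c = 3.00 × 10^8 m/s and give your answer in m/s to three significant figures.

-7.76 × 10^7 m/s

In units of c (dividing by 3.00 × 10^8 m/s): v = 0.600, u' = -0.743.
u = (u' + v)/(1 + u'v/c²):
u = (-0.743 + 0.600) / (1 + (-0.743)·0.600) = -0.1433/0.5540 = -0.2587
(Galilean addition would give -0.143c.)
Converting back: u = -0.2587 × 3.00 × 10^8 m/s.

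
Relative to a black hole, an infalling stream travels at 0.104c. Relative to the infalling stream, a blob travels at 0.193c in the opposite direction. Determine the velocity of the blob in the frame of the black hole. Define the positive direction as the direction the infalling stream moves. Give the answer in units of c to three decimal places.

-0.091c

With v = 0.104 and u' = -0.193 (in units of c),
u = (u' + v)/(1 + u'v/c²):
u = (-0.193 + 0.104) / (1 + (-0.193)·0.104) = -0.0890/0.9799 = -0.0908
(Galilean addition would give -0.089c.)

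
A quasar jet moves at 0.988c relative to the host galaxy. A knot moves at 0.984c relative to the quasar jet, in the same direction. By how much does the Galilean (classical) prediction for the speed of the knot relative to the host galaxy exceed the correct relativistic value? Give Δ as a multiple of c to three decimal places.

Δ = 0.972c

Galilean: u_cl = 0.984 + 0.988 = 1.9720.
Relativistic: u_rel = (0.984 + 0.988) / (1 + 0.984·0.988) = 1.9720/1.9722 = 0.9999.
Δ = 1.9720 − 0.9999 = 0.9721.
(The classical prediction exceeds c; the relativistic result does not.)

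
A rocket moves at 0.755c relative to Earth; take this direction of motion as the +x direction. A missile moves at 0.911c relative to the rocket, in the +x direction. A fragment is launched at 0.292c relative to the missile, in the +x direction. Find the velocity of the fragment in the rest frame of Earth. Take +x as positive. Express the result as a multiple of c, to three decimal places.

Apply u = (u' + v)/(1 + u'v/c²) successively, working outward toward Earth.
Start: velocity of the rocket relative to Earth = 0.7550c.
Compose with the missile (u' = 0.911 in the rocket frame): u_1 = (0.911 + 0.755) / (1 + 0.911·0.755) = 1.6660/1.6878 = 0.9871.
Compose with the fragment (u' = 0.292 in the missile frame): u_2 = (0.292 + 0.987) / (1 + 0.292·0.987) = 1.2791/1.2882 = 0.9929.

0.993c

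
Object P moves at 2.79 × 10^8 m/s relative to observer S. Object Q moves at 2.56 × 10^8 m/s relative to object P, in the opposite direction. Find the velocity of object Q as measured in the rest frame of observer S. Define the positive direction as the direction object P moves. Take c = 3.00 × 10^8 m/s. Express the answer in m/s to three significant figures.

In units of c (dividing by 3.00 × 10^8 m/s): v = 0.930, u' = -0.853.
u = (u' + v)/(1 + u'v/c²):
u = (-0.853 + 0.930) / (1 + (-0.853)·0.930) = 0.0767/0.2064 = 0.3714
(Galilean addition would give +0.077c.)
Converting back: u = 0.3714 × 3.00 × 10^8 m/s.

+1.11 × 10^8 m/s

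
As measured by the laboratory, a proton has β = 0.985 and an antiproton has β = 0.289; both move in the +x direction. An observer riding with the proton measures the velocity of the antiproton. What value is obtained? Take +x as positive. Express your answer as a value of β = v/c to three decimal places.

β = -0.973

β_A = 0.985, β_B = 0.289.
Transform to A's frame with the inverse velocity-addition law: u' = (u − v)/(1 − uv/c²), taking u = β_B and v = β_A.
u' = (0.289 − 0.985) / (1 − (0.985)(0.289)) = -0.6960/0.7153 = -0.9730.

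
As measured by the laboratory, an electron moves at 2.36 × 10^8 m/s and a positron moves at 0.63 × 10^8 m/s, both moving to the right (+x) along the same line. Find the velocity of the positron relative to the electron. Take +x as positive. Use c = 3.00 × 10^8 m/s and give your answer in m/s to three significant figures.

-2.07 × 10^8 m/s

β_A = 0.787, β_B = 0.210 (dividing each by c = 3.00 × 10^8 m/s).
Transform to A's frame with the inverse velocity-addition law: u' = (u − v)/(1 − uv/c²), taking u = β_B and v = β_A.
u' = (0.210 − 0.787) / (1 − (0.787)(0.210)) = -0.5767/0.8348 = -0.6908.
u' = -0.6908 × 3.00 × 10^8 m/s.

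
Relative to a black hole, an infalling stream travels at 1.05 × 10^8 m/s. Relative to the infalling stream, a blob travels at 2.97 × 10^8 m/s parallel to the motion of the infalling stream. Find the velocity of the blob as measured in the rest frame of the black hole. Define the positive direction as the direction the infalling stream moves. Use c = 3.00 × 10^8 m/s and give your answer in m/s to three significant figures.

2.99 × 10^8 m/s

In units of c (dividing by 3.00 × 10^8 m/s): v = 0.350, u' = 0.990.
u = (u' + v)/(1 + u'v/c²):
u = (0.990 + 0.350) / (1 + 0.990·0.350) = 1.3400/1.3465 = 0.9952
Converting back: u = 0.9952 × 3.00 × 10^8 m/s.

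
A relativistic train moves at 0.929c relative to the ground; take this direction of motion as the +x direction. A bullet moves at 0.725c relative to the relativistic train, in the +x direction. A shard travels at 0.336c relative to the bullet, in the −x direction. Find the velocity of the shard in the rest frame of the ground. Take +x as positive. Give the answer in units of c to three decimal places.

Apply u = (u' + v)/(1 + u'v/c²) successively, working outward toward the ground.
Start: velocity of the relativistic train relative to the ground = 0.9290c.
Compose with the bullet (u' = 0.725 in the relativistic train frame): u_1 = (0.725 + 0.929) / (1 + 0.725·0.929) = 1.6540/1.6735 = 0.9883.
Compose with the shard (u' = -0.336 in the bullet frame): u_2 = (-0.336 + 0.988) / (1 + (-0.336)·0.988) = 0.6523/0.6679 = 0.9767.

+0.977c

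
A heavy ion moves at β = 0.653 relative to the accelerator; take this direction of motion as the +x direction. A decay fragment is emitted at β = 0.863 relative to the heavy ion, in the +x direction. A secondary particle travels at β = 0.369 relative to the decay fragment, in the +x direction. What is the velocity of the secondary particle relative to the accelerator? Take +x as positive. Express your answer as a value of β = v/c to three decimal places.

Apply u = (u' + v)/(1 + u'v/c²) successively, working outward toward the accelerator.
Start: velocity of the heavy ion relative to the accelerator = 0.6530c.
Compose with the decay fragment (u' = 0.863 in the heavy ion frame): u_1 = (0.863 + 0.653) / (1 + 0.863·0.653) = 1.5160/1.5635 = 0.9696.
Compose with the secondary particle (u' = 0.369 in the decay fragment frame): u_2 = (0.369 + 0.970) / (1 + 0.369·0.970) = 1.3386/1.3578 = 0.9859.

β = 0.986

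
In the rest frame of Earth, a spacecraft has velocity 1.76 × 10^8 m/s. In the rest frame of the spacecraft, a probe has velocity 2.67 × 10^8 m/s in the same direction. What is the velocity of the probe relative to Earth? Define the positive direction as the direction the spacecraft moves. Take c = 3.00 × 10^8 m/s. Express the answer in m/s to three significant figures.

In units of c (dividing by 3.00 × 10^8 m/s): v = 0.587, u' = 0.890.
u = (u' + v)/(1 + u'v/c²):
u = (0.890 + 0.587) / (1 + 0.890·0.587) = 1.4767/1.5221 = 0.9701
(Galilean addition would give +1.477c, exceeding c.)
Converting back: u = 0.9701 × 3.00 × 10^8 m/s.

2.91 × 10^8 m/s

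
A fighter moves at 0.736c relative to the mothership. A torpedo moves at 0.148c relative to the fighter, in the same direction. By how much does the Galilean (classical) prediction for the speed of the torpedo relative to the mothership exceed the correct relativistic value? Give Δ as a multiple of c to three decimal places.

Δ = 0.087c

Galilean: u_cl = 0.148 + 0.736 = 0.8840.
Relativistic: u_rel = (0.148 + 0.736) / (1 + 0.148·0.736) = 0.8840/1.1089 = 0.7972.
Δ = 0.8840 − 0.7972 = 0.0868.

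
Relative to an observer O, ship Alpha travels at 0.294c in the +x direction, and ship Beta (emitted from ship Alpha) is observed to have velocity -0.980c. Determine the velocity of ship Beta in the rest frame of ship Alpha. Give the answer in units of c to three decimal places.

Invert the composition law: u' = (u − v)/(1 − uv/c²).
u' = (-0.980 − 0.294) / (1 − (-0.980)(0.294)) = -1.2740/1.2881 = -0.9890.

-0.989c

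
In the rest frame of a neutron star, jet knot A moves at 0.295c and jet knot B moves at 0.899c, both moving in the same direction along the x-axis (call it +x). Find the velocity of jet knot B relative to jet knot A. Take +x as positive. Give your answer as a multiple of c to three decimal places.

+0.822c

β_A = 0.295, β_B = 0.899.
Transform to A's frame with the inverse velocity-addition law: u' = (u − v)/(1 − uv/c²), taking u = β_B and v = β_A.
u' = (0.899 − 0.295) / (1 − (0.295)(0.899)) = 0.6040/0.7348 = 0.8220.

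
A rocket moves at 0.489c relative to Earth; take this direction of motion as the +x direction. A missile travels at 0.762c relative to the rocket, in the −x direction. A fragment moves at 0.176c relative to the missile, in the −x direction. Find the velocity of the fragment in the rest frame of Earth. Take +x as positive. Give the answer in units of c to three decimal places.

-0.568c

Apply u = (u' + v)/(1 + u'v/c²) successively, working outward toward Earth.
Start: velocity of the rocket relative to Earth = 0.4890c.
Compose with the missile (u' = -0.762 in the rocket frame): u_1 = (-0.762 + 0.489) / (1 + (-0.762)·0.489) = -0.2730/0.6274 = -0.4351.
Compose with the fragment (u' = -0.176 in the missile frame): u_2 = (-0.176 + (-0.435)) / (1 + (-0.176)·(-0.435)) = -0.6111/1.0766 = -0.5677.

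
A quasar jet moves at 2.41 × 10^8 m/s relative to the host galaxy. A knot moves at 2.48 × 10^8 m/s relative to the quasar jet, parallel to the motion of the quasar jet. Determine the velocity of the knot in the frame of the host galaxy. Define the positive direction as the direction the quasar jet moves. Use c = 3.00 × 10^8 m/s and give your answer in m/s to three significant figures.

In units of c (dividing by 3.00 × 10^8 m/s): v = 0.803, u' = 0.827.
u = (u' + v)/(1 + u'v/c²):
u = (0.827 + 0.803) / (1 + 0.827·0.803) = 1.6300/1.6641 = 0.9795
Converting back: u = 0.9795 × 3.00 × 10^8 m/s.

2.94 × 10^8 m/s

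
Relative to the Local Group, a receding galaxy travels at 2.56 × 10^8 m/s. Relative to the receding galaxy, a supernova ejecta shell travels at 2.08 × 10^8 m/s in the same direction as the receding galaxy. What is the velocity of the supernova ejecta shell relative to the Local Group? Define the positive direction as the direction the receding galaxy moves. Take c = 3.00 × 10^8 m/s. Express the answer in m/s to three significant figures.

2.92 × 10^8 m/s

In units of c (dividing by 3.00 × 10^8 m/s): v = 0.853, u' = 0.693.
u = (u' + v)/(1 + u'v/c²):
u = (0.693 + 0.853) / (1 + 0.693·0.853) = 1.5467/1.5916 = 0.9717
(Galilean addition would give +1.547c, exceeding c.)
Converting back: u = 0.9717 × 3.00 × 10^8 m/s.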